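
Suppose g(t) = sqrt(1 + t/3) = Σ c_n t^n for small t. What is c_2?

-1/72

Use the known series and substitute for the argument.
g(0) = 1
g′(0) = 1/6
g′′(0) = -1/36
So c_2 = g′′(0)/2! = -1/72.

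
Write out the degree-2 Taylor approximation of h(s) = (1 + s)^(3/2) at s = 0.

h(0) = 1
h′(0) = 3/2
h′′(0) = 3/4
The Taylor polynomial is Σ h^(k)(0)/k! · s^k.

3*s^2/8 + 3*s/2 + 1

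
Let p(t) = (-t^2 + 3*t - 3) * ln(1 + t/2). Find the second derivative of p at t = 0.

Distribute the polynomial across the series and collect like powers.
From the series, [t^2] p = 15/8; multiply by 2! = 2 to get 15/4.

15/4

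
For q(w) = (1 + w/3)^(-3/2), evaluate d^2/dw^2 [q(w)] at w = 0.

The coefficient of w^2 in the expansion is 5/24, so q′′(0) = 2! * (5/24) = 5/12.

5/12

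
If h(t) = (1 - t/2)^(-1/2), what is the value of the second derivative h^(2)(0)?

3/16

The coefficient of t^2 in the expansion is 3/32, so h′′(0) = 2! * (3/32) = 3/16.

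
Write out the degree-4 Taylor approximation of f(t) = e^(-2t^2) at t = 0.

2*t^4 - 2*t^2 + 1

[t^0] = 1;  [t^1] = 0;  [t^2] = -2;  [t^3] = 0;  [t^4] = 2.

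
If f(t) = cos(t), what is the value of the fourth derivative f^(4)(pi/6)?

From the series, [(t - pi/6)^4] f = sqrt(3)/48; multiply by 4! = 24 to get sqrt(3)/2.

sqrt(3)/2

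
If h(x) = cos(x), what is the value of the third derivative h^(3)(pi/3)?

sqrt(3)/2

The coefficient of (x - pi/3)^3 in the expansion is sqrt(3)/12, so h′′′(pi/3) = 3! * (sqrt(3)/12) = sqrt(3)/2.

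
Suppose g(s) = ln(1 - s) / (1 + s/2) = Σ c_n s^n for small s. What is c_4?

-1/12

Expand each factor separately, then convolve coefficients.
[s^0] = 0;  [s^1] = -1;  [s^2] = 0;  [s^3] = -1/3;  [s^4] = -1/12.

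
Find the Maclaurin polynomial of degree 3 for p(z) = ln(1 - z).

-z^3/3 - z^2/2 - z

Use the known series and substitute for the argument.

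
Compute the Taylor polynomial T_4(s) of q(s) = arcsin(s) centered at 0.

q(0) = 0
q′(0) = 1
q′′(0) = 0
q′′′(0) = 1
q^(4)(0) = 0
Then c_k = q^(k)(0)/k! gives each Taylor coefficient.

s^3/6 + s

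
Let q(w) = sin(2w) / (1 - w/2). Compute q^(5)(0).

7

Multiply the two series term by term and collect like powers.
The coefficient of w^5 in the expansion is 7/120, so q^(5)(0) = 5! * (7/120) = 7.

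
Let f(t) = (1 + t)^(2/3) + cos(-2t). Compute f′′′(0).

8/27

Expand each term separately and add.
The coefficient of t^3 in the expansion is 4/81, so f′′′(0) = 3! * (4/81) = 8/27.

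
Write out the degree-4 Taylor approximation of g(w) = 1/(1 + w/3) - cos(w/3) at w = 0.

Add the two expansions coefficient-wise.
g(0) = 0
g′(0) = -1/3
g′′(0) = 1/3
g′′′(0) = -2/9
g^(4)(0) = 23/81

23*w^4/1944 - w^3/27 + w^2/6 - w/3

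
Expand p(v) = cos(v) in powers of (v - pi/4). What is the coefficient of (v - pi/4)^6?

p(pi/4) = sqrt(2)/2
p′(pi/4) = -sqrt(2)/2
p′′(pi/4) = -sqrt(2)/2
p′′′(pi/4) = sqrt(2)/2
p^(4)(pi/4) = sqrt(2)/2
p^(5)(pi/4) = -sqrt(2)/2
p^(6)(pi/4) = -sqrt(2)/2
Then c_k = p^(k)(pi/4)/k! gives each Taylor coefficient.

-sqrt(2)/1440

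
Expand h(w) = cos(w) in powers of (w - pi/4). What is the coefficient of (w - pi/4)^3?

Apply the Taylor formula c_k = f^(k)(a)/k!.
h(pi/4) = sqrt(2)/2
h′(pi/4) = -sqrt(2)/2
h′′(pi/4) = -sqrt(2)/2
h′′′(pi/4) = sqrt(2)/2

sqrt(2)/12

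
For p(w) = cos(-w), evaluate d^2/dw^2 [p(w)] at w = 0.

-1

Compute the successive derivatives at the expansion point and divide by k!.
From the series, [w^2] p = -1/2; multiply by 2! = 2 to get -1.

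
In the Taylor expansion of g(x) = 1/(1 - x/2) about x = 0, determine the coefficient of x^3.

1/8

[x^0] = 1;  [x^1] = 1/2;  [x^2] = 1/4;  [x^3] = 1/8.
So c_3 = g′′′(0)/3! = 1/8.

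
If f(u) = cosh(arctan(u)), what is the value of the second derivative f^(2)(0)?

1

Compose series: expand the inner function first, then feed it into the outer expansion.
From the series, [u^2] f = 1/2; multiply by 2! = 2 to get 1.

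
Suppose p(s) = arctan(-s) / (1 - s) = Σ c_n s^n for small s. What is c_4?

Expand 1/(denominator) as a geometric series and multiply by the numerator's series.
p(0) = 0
p′(0) = -1
p′′(0) = -2
p′′′(0) = -4
p^(4)(0) = -16
So c_4 = p^(4)(0)/4! = -2/3.

-2/3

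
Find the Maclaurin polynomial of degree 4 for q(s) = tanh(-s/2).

s^3/24 - s/2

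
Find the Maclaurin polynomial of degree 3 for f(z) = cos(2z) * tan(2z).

-4*z^3/3 + 2*z

Take the Cauchy product of the two expansions.
f(0) = 0
f′(0) = 2
f′′(0) = 0
f′′′(0) = -8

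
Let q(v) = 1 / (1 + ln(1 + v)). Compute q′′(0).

3

Write 1/(1+u) = 1 - u + u^2 - u^3 + ... and substitute the series for u.
The coefficient of v^2 in the expansion is 3/2, so q′′(0) = 2! * (3/2) = 3.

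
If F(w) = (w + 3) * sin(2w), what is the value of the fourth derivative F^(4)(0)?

-32

Distribute the polynomial across the series and collect like powers.
The coefficient of w^4 in the expansion is -4/3, so F^(4)(0) = 4! * (-4/3) = -32.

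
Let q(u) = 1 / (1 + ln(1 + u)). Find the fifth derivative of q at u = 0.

-694

Use the geometric series for the reciprocal, then substitute.
The coefficient of u^5 in the expansion is -347/60, so q^(5)(0) = 5! * (-347/60) = -694.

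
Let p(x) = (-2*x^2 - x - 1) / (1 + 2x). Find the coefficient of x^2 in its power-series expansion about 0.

-4

Shift and add copies of the series according to the polynomial's terms.
p(0) = -1
p′(0) = 1
p′′(0) = -8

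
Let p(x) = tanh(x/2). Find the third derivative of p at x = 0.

From the series, [x^3] p = -1/24; multiply by 3! = 6 to get -1/4.

-1/4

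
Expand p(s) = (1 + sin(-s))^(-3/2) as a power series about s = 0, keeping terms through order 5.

2081*s^5/1280 + 235*s^4/128 + 31*s^3/16 + 15*s^2/8 + 3*s/2 + 1

Substitute the inner expansion into the outer series and collect powers.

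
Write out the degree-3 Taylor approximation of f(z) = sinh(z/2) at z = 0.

z^3/48 + z/2

[z^0] = 0;  [z^1] = 1/2;  [z^2] = 0;  [z^3] = 1/48.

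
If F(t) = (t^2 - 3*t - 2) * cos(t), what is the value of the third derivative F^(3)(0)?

9

Shift and add copies of the series according to the polynomial's terms.
The coefficient of t^3 in the expansion is 3/2, so F′′′(0) = 3! * (3/2) = 9.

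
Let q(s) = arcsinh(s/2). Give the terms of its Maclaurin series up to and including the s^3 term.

-s^3/48 + s/2

Compute the successive derivatives at the expansion point and divide by k!.
q(0) = 0
q′(0) = 1/2
q′′(0) = 0
q′′′(0) = -1/8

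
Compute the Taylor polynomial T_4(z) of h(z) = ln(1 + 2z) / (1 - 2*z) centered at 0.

28*z^4/3 + 20*z^3/3 + 2*z^2 + 2*z

Expand 1/(denominator) as a geometric series and multiply by the numerator's series.
[z^0] = 0;  [z^1] = 2;  [z^2] = 2;  [z^3] = 20/3;  [z^4] = 28/3.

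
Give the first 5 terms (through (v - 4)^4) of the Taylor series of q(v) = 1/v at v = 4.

q(4) = 1/4
q′(4) = -1/16
q′′(4) = 1/32
q′′′(4) = -3/128
q^(4)(4) = 3/128
The Taylor polynomial is Σ q^(k)(4)/k! · (v - 4)^k.

(v - 4)^4/1024 - (v - 4)^3/256 + (v - 4)^2/64 - (v - 4)/16 + 1/4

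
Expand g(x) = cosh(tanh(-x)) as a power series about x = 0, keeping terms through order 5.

Substitute the inner expansion into the outer series and collect powers.
g(0) = 1
g′(0) = 0
g′′(0) = 1
g′′′(0) = 0
g^(4)(0) = -7
g^(5)(0) = 0

-7*x^4/24 + x^2/2 + 1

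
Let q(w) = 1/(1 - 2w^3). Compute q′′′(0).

Apply the Taylor formula c_k = f^(k)(a)/k!.
From the series, [w^3] q = 2; multiply by 3! = 6 to get 12.

12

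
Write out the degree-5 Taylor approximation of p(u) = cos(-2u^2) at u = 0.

1 - 2*u^4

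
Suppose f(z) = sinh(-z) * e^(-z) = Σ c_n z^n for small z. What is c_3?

-2/3

Multiply the two series term by term and collect like powers.
f(0) = 0
f′(0) = -1
f′′(0) = 2
f′′′(0) = -4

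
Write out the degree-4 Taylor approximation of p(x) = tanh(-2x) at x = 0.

p(0) = 0
p′(0) = -2
p′′(0) = 0
p′′′(0) = 16
p^(4)(0) = 0
Dividing each by k! gives the coefficients c_0, ..., c_4.

8*x^3/3 - 2*x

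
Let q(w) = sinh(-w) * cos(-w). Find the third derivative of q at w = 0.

2

Take the Cauchy product of the two expansions.
The coefficient of w^3 in the expansion is 1/3, so q′′′(0) = 3! * (1/3) = 2.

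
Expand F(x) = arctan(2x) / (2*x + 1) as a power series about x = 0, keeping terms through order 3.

16*x^3/3 - 4*x^2 + 2*x

Expand 1/(denominator) as a geometric series and multiply by the numerator's series.
F(0) = 0
F′(0) = 2
F′′(0) = -8
F′′′(0) = 32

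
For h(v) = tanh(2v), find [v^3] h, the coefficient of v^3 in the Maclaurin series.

-8/3

Apply the Taylor formula c_k = f^(k)(a)/k!.
[v^0] = 0;  [v^1] = 2;  [v^2] = 0;  [v^3] = -8/3.
So c_3 = h′′′(0)/3! = -8/3.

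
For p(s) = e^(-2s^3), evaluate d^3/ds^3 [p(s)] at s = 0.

The coefficient of s^3 in the expansion is -2, so p′′′(0) = 3! * (-2) = -12.

-12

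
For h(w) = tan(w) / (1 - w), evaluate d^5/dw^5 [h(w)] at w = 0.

176

Expand each factor separately, then convolve coefficients.
The coefficient of w^5 in the expansion is 22/15, so h^(5)(0) = 5! * (22/15) = 176.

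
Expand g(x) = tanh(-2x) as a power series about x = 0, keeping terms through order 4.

8*x^3/3 - 2*x

g(0) = 0
g′(0) = -2
g′′(0) = 0
g′′′(0) = 16
g^(4)(0) = 0
Then c_k = g^(k)(0)/k! gives each Taylor coefficient.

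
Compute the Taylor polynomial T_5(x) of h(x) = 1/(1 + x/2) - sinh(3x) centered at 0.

Add the two expansions coefficient-wise.
[x^0] = 1;  [x^1] = -7/2;  [x^2] = 1/4;  [x^3] = -37/8;  [x^4] = 1/16;  [x^5] = -329/160.

-329*x^5/160 + x^4/16 - 37*x^3/8 + x^2/4 - 7*x/2 + 1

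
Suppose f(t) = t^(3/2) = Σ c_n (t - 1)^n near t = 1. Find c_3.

[(t - 1)^0] = 1;  [(t - 1)^1] = 3/2;  [(t - 1)^2] = 3/8;  [(t - 1)^3] = -1/16.
So c_3 = f′′′(1)/3! = -1/16.

-1/16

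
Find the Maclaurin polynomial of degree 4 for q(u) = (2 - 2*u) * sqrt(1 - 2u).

-u^4/4 + u^2 - 4*u + 2

Multiply each power in the prefactor through the base expansion.
q(0) = 2
q′(0) = -4
q′′(0) = 2
q′′′(0) = 0
q^(4)(0) = -6
The Taylor polynomial is Σ q^(k)(0)/k! · u^k.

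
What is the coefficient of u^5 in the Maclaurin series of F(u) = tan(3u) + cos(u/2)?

162/5

Expand each term separately and add.
F(0) = 1
F′(0) = 3
F′′(0) = -1/4
F′′′(0) = 54
F^(4)(0) = 1/16
F^(5)(0) = 3888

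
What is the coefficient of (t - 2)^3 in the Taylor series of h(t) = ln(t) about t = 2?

1/24

h(2) = ln(2)
h′(2) = 1/2
h′′(2) = -1/4
h′′′(2) = 1/4
So c_3 = h′′′(2)/3! = 1/24.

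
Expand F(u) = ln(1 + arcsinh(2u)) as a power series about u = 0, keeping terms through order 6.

Let u equal the inner series; expand the outer function in u and truncate.
F(0) = 0
F′(0) = 2
F′′(0) = -4
F′′′(0) = 8
F^(4)(0) = -32
F^(5)(0) = 416
F^(6)(0) = -4096

-256*u^6/45 + 52*u^5/15 - 4*u^4/3 + 4*u^3/3 - 2*u^2 + 2*u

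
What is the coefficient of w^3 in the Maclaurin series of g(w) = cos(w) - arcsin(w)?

-1/6

Expand each term separately and add.
g(0) = 1
g′(0) = -1
g′′(0) = -1
g′′′(0) = -1
The Taylor polynomial is Σ g^(k)(0)/k! · w^k.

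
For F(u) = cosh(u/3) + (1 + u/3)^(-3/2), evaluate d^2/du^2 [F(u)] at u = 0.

19/36

Expand each term separately and add.
From the series, [u^2] F = 19/72; multiply by 2! = 2 to get 19/36.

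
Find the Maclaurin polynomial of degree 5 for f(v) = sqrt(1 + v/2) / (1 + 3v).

Expand each factor separately, then convolve coefficients.
f(0) = 1
f′(0) = -11/4
f′′(0) = 263/16
f′′′(0) = -9465/64
f^(4)(0) = 454305/256
f^(5)(0) = -27258195/1024

-1817213*v^5/8192 + 151435*v^4/2048 - 3155*v^3/128 + 263*v^2/32 - 11*v/4 + 1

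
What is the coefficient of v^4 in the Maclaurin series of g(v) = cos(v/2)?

Compute the successive derivatives at the expansion point and divide by k!.
g(0) = 1
g′(0) = 0
g′′(0) = -1/4
g′′′(0) = 0
g^(4)(0) = 1/16

1/384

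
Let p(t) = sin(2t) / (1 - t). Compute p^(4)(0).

Multiply the two series term by term and collect like powers.
The coefficient of t^4 in the expansion is 2/3, so p^(4)(0) = 4! * (2/3) = 16.

16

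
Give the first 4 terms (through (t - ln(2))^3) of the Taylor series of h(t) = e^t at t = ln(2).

(t - ln(2))^3/3 + (t - ln(2))^2 + 2*(t - ln(2)) + 2

h(ln(2)) = 2
h′(ln(2)) = 2
h′′(ln(2)) = 2
h′′′(ln(2)) = 2
The Taylor polynomial is Σ h^(k)(ln(2))/k! · (t - ln(2))^k.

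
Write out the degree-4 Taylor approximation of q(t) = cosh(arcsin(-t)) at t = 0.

Plug the Maclaurin series of the inner function into that of the outer and collect terms.
q(0) = 1
q′(0) = 0
q′′(0) = 1
q′′′(0) = 0
q^(4)(0) = 5

5*t^4/24 + t^2/2 + 1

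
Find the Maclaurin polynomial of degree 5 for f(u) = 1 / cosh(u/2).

Divide the numerator series by the denominator series (power-series long division).
f(0) = 1
f′(0) = 0
f′′(0) = -1/4
f′′′(0) = 0
f^(4)(0) = 5/16
f^(5)(0) = 0
Dividing each by k! gives the coefficients c_0, ..., c_5.

5*u^4/384 - u^2/8 + 1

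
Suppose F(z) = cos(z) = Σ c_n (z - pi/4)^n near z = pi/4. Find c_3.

sqrt(2)/12

[(z - pi/4)^0] = sqrt(2)/2;  [(z - pi/4)^1] = -sqrt(2)/2;  [(z - pi/4)^2] = -sqrt(2)/4;  [(z - pi/4)^3] = sqrt(2)/12.
So c_3 = F′′′(pi/4)/3! = sqrt(2)/12.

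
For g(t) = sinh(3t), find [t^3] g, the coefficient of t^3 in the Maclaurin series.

Apply the Taylor formula c_k = f^(k)(a)/k!.
So c_3 = g′′′(0)/3! = 9/2.

9/2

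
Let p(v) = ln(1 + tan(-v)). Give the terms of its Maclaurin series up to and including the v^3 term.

Substitute the inner expansion into the outer series and collect powers.
p(0) = 0
p′(0) = -1
p′′(0) = -1
p′′′(0) = -4
Dividing each by k! gives the coefficients c_0, ..., c_3.

-2*v^3/3 - v^2/2 - v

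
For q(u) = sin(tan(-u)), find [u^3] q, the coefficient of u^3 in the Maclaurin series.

Compose series: expand the inner function first, then feed it into the outer expansion.
q(0) = 0
q′(0) = -1
q′′(0) = 0
q′′′(0) = -1
So c_3 = q′′′(0)/3! = -1/6.

-1/6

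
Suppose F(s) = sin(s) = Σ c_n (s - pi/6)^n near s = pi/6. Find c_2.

[(s - pi/6)^0] = 1/2;  [(s - pi/6)^1] = sqrt(3)/2;  [(s - pi/6)^2] = -1/4.

-1/4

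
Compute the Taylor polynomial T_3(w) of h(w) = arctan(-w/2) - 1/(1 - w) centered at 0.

-23*w^3/24 - w^2 - 3*w/2 - 1

Add the two expansions coefficient-wise.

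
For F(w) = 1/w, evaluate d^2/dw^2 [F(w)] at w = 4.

Compute the successive derivatives at the expansion point and divide by k!.
The coefficient of (w - 4)^2 in the expansion is 1/64, so F′′(4) = 2! * (1/64) = 1/32.

1/32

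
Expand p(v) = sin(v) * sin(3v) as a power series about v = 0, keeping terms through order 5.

Expand each factor separately, then convolve coefficients.
[v^0] = 0;  [v^1] = 0;  [v^2] = 3;  [v^3] = 0;  [v^4] = -5;  [v^5] = 0.

-5*v^4 + 3*v^2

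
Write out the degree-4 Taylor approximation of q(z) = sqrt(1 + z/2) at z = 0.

-5*z^4/2048 + z^3/128 - z^2/32 + z/4 + 1

Apply the Taylor formula c_k = f^(k)(a)/k!.
q(0) = 1
q′(0) = 1/4
q′′(0) = -1/16
q′′′(0) = 3/64
q^(4)(0) = -15/256
Dividing each by k! gives the coefficients c_0, ..., c_4.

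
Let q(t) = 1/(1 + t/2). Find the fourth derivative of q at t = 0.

3/2

From the series, [t^4] q = 1/16; multiply by 4! = 24 to get 3/2.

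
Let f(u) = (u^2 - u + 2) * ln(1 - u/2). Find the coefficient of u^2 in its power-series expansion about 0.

1/4

Multiply each power in the prefactor through the base expansion.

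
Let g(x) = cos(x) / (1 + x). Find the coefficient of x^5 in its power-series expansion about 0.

-13/24

Multiply the two series term by term and collect like powers.
[x^0] = 1;  [x^1] = -1;  [x^2] = 1/2;  [x^3] = -1/2;  [x^4] = 13/24;  [x^5] = -13/24.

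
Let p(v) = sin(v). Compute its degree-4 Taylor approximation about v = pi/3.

p(pi/3) = sqrt(3)/2
p′(pi/3) = 1/2
p′′(pi/3) = -sqrt(3)/2
p′′′(pi/3) = -1/2
p^(4)(pi/3) = sqrt(3)/2
The Taylor polynomial is Σ p^(k)(pi/3)/k! · (v - pi/3)^k.

sqrt(3)*(v - pi/3)^4/48 - (v - pi/3)^3/12 - sqrt(3)*(v - pi/3)^2/4 + (v - pi/3)/2 + sqrt(3)/2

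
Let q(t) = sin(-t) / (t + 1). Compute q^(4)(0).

20

Multiply the numerator's expansion by the denominator's geometric series.
The coefficient of t^4 in the expansion is 5/6, so q^(4)(0) = 4! * (5/6) = 20.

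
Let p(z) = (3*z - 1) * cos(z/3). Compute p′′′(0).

Shift and add copies of the series according to the polynomial's terms.
From the series, [z^3] p = -1/6; multiply by 3! = 6 to get -1.

-1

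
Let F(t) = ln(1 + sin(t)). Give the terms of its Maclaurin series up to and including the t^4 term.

Substitute the inner expansion into the outer series and collect powers.
[t^0] = 0;  [t^1] = 1;  [t^2] = -1/2;  [t^3] = 1/6;  [t^4] = -1/12.

-t^4/12 + t^3/6 - t^2/2 + t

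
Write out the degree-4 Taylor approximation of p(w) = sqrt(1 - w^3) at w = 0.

p(0) = 1
p′(0) = 0
p′′(0) = 0
p′′′(0) = -3
p^(4)(0) = 0

1 - w^3/2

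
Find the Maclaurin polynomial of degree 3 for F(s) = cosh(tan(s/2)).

Substitute the inner expansion into the outer series and collect powers.
F(0) = 1
F′(0) = 0
F′′(0) = 1/4
F′′′(0) = 0
The Taylor polynomial is Σ F^(k)(0)/k! · s^k.

s^2/8 + 1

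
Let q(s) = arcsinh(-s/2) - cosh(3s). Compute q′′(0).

Add the two expansions coefficient-wise.
The coefficient of s^2 in the expansion is -9/2, so q′′(0) = 2! * (-9/2) = -9.

-9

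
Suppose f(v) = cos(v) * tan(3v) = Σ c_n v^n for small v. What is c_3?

Write out both Maclaurin series and multiply, keeping only the needed powers.
[v^0] = 0;  [v^1] = 3;  [v^2] = 0;  [v^3] = 15/2.

15/2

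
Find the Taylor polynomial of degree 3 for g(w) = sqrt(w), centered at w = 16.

Use the known series and substitute for the argument.
[(w - 16)^0] = 4;  [(w - 16)^1] = 1/8;  [(w - 16)^2] = -1/512;  [(w - 16)^3] = 1/16384.

(w - 16)^3/16384 - (w - 16)^2/512 + (w - 16)/8 + 4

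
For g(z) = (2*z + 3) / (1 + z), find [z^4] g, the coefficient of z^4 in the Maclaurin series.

1

Multiply each power in the prefactor through the base expansion.
[z^0] = 3;  [z^1] = -1;  [z^2] = 1;  [z^3] = -1;  [z^4] = 1.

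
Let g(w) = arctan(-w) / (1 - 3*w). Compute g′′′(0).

-52

Multiply the numerator's expansion by the denominator's geometric series.
The coefficient of w^3 in the expansion is -26/3, so g′′′(0) = 3! * (-26/3) = -52.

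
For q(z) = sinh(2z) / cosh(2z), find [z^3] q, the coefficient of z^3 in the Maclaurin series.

-8/3

Invert the denominator's series and multiply.
q(0) = 0
q′(0) = 2
q′′(0) = 0
q′′′(0) = -16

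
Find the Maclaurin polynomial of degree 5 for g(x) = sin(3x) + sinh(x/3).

5905*x^5/2916 - 364*x^3/81 + 10*x/3

Combine the two series term by term.
g(0) = 0
g′(0) = 10/3
g′′(0) = 0
g′′′(0) = -728/27
g^(4)(0) = 0
g^(5)(0) = 59050/243
The Taylor polynomial is Σ g^(k)(0)/k! · x^k.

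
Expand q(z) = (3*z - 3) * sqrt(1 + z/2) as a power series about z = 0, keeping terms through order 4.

Shift and add copies of the series according to the polynomial's terms.
q(0) = -3
q′(0) = 9/4
q′′(0) = 27/16
q′′′(0) = -45/64
q^(4)(0) = 189/256

63*z^4/2048 - 15*z^3/128 + 27*z^2/32 + 9*z/4 - 3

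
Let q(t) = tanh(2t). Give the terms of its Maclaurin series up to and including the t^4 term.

-8*t^3/3 + 2*t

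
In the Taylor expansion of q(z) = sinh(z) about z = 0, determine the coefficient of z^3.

1/6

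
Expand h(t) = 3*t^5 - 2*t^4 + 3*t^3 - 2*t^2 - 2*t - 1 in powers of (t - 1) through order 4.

13*(t - 1)^4 + 25*(t - 1)^3 + 25*(t - 1)^2 + 10*(t - 1) - 1

h(1) = -1
h′(1) = 10
h′′(1) = 50
h′′′(1) = 150
h^(4)(1) = 312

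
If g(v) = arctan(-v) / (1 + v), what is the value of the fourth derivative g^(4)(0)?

16

Expand each factor separately, then convolve coefficients.
From the series, [v^4] g = 2/3; multiply by 4! = 24 to get 16.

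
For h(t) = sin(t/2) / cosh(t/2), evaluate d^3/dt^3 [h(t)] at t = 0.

Divide the numerator series by the denominator series (power-series long division).
From the series, [t^3] h = -1/12; multiply by 3! = 6 to get -1/2.

-1/2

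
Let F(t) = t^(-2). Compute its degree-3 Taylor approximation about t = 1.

-4*(t - 1)^3 + 3*(t - 1)^2 - 2*(t - 1) + 1

Compute the successive derivatives at the expansion point and divide by k!.
F(1) = 1
F′(1) = -2
F′′(1) = 6
F′′′(1) = -24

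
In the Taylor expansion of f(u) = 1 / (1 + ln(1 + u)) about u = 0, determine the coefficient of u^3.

Expand as Σ (-1)^k u^k with u equal to the inner function's series.
[u^0] = 1;  [u^1] = -1;  [u^2] = 3/2;  [u^3] = -7/3.
So c_3 = f′′′(0)/3! = -7/3.

-7/3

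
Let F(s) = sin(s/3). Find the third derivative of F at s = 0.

-1/27

From the series, [s^3] F = -1/162; multiply by 3! = 6 to get -1/27.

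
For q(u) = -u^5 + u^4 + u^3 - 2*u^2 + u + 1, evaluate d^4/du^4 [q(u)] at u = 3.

Apply the Taylor formula c_k = f^(k)(a)/k!.
The coefficient of (u - 3)^4 in the expansion is -14, so q^(4)(3) = 4! * (-14) = -336.

-336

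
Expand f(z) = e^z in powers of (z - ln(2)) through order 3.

Differentiate repeatedly and evaluate at the center.
f(ln(2)) = 2
f′(ln(2)) = 2
f′′(ln(2)) = 2
f′′′(ln(2)) = 2

(z - ln(2))^3/3 + (z - ln(2))^2 + 2*(z - ln(2)) + 2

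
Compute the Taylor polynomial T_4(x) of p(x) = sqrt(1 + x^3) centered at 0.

x^3/2 + 1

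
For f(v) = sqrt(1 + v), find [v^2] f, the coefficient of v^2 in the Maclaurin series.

f(0) = 1
f′(0) = 1/2
f′′(0) = -1/4
So c_2 = f′′(0)/2! = -1/8.

-1/8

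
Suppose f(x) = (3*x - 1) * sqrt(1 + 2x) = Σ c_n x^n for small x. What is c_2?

7/2

Shift and add copies of the series according to the polynomial's terms.
[x^0] = -1;  [x^1] = 2;  [x^2] = 7/2.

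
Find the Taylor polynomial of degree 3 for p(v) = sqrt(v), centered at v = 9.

(v - 9)^3/3888 - (v - 9)^2/216 + (v - 9)/6 + 3

Use the known series and substitute for the argument.
[(v - 9)^0] = 3;  [(v - 9)^1] = 1/6;  [(v - 9)^2] = -1/216;  [(v - 9)^3] = 1/3888.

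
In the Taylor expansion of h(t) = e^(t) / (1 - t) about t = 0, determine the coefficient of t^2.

Write out both Maclaurin series and multiply, keeping only the needed powers.
[t^0] = 1;  [t^1] = 2;  [t^2] = 5/2.
So c_2 = h′′(0)/2! = 5/2.

5/2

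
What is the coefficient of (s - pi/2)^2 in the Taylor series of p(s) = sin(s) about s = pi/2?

-1/2

p(pi/2) = 1
p′(pi/2) = 0
p′′(pi/2) = -1
So c_2 = p′′(pi/2)/2! = -1/2.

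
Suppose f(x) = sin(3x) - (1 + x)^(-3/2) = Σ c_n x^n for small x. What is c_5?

6057/1280

Expand each term separately and add.
f(0) = -1
f′(0) = 9/2
f′′(0) = -15/4
f′′′(0) = -111/8
f^(4)(0) = -945/16
f^(5)(0) = 18171/32
So c_5 = f^(5)(0)/5! = 6057/1280.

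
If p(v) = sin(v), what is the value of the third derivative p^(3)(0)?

-1

The coefficient of v^3 in the expansion is -1/6, so p′′′(0) = 3! * (-1/6) = -1.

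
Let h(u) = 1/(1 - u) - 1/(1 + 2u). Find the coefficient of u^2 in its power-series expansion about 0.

Add the two expansions coefficient-wise.
h(0) = 0
h′(0) = 3
h′′(0) = -6
So c_2 = h′′(0)/2! = -3.

-3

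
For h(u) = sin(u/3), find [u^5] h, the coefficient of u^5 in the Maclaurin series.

h(0) = 0
h′(0) = 1/3
h′′(0) = 0
h′′′(0) = -1/27
h^(4)(0) = 0
h^(5)(0) = 1/243
So c_5 = h^(5)(0)/5! = 1/29160.

1/29160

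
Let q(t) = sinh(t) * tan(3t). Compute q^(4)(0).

Expand each factor separately, then convolve coefficients.
From the series, [t^4] q = 19/2; multiply by 4! = 24 to get 228.

228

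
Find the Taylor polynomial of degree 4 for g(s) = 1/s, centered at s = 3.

g(3) = 1/3
g′(3) = -1/9
g′′(3) = 2/27
g′′′(3) = -2/27
g^(4)(3) = 8/81
Then c_k = g^(k)(3)/k! gives each Taylor coefficient.

(s - 3)^4/243 - (s - 3)^3/81 + (s - 3)^2/27 - (s - 3)/9 + 1/3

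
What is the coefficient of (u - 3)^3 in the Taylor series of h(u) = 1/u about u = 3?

-1/81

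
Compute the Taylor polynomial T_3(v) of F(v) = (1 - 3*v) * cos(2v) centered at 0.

6*v^3 - 2*v^2 - 3*v + 1

Shift and add copies of the series according to the polynomial's terms.
F(0) = 1
F′(0) = -3
F′′(0) = -4
F′′′(0) = 36
The Taylor polynomial is Σ F^(k)(0)/k! · v^k.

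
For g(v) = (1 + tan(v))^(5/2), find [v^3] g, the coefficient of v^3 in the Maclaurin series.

Let u equal the inner series; expand the outer function in u and truncate.
g(0) = 1
g′(0) = 5/2
g′′(0) = 15/4
g′′′(0) = 55/8
The Taylor polynomial is Σ g^(k)(0)/k! · v^k.

55/48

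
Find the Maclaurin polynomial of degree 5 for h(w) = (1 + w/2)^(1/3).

11*w^5/11664 - 5*w^4/1944 + 5*w^3/648 - w^2/36 + w/6 + 1

Apply the Taylor formula c_k = f^(k)(a)/k!.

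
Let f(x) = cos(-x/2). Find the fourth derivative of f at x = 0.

1/16

From the series, [x^4] f = 1/384; multiply by 4! = 24 to get 1/16.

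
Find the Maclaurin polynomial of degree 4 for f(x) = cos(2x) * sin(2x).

Multiply the two series term by term and collect like powers.
f(0) = 0
f′(0) = 2
f′′(0) = 0
f′′′(0) = -32
f^(4)(0) = 0

-16*x^3/3 + 2*x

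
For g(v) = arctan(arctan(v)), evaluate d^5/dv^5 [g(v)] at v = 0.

88

Compose series: expand the inner function first, then feed it into the outer expansion.
From the series, [v^5] g = 11/15; multiply by 5! = 120 to get 88.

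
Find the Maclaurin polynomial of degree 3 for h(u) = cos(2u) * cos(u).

Expand each factor separately, then convolve coefficients.
h(0) = 1
h′(0) = 0
h′′(0) = -5
h′′′(0) = 0

1 - 5*u^2/2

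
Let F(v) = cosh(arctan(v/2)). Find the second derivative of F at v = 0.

Let u equal the inner series; expand the outer function in u and truncate.
The coefficient of v^2 in the expansion is 1/8, so F′′(0) = 2! * (1/8) = 1/4.

1/4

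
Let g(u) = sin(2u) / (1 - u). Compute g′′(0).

4

Write out both Maclaurin series and multiply, keeping only the needed powers.
From the series, [u^2] g = 2; multiply by 2! = 2 to get 4.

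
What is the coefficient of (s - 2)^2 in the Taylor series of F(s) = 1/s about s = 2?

1/8

F(2) = 1/2
F′(2) = -1/4
F′′(2) = 1/4
Then c_k = F^(k)(2)/k! gives each Taylor coefficient.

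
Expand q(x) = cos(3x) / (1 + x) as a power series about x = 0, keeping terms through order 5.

Write out both Maclaurin series and multiply, keeping only the needed powers.
q(0) = 1
q′(0) = -1
q′′(0) = -7
q′′′(0) = 21
q^(4)(0) = -3
q^(5)(0) = 15
Dividing each by k! gives the coefficients c_0, ..., c_5.

x^5/8 - x^4/8 + 7*x^3/2 - 7*x^2/2 - x + 1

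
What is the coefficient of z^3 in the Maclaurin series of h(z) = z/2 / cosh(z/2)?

-1/16

Write the quotient as an unknown series and match coefficients against numerator = denominator · series.
h(0) = 0
h′(0) = 1/2
h′′(0) = 0
h′′′(0) = -3/8
Dividing each by k! gives the coefficients c_0, ..., c_3.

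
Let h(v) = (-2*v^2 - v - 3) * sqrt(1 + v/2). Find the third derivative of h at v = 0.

-189/64

Distribute the polynomial across the series and collect like powers.
From the series, [v^3] h = -63/128; multiply by 3! = 6 to get -189/64.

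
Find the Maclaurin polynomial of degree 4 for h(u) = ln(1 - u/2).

-u^4/64 - u^3/24 - u^2/8 - u/2

Differentiate repeatedly and evaluate at the center.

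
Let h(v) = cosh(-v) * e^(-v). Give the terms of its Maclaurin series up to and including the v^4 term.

v^4/3 - 2*v^3/3 + v^2 - v + 1

Take the Cauchy product of the two expansions.
h(0) = 1
h′(0) = -1
h′′(0) = 2
h′′′(0) = -4
h^(4)(0) = 8
The Taylor polynomial is Σ h^(k)(0)/k! · v^k.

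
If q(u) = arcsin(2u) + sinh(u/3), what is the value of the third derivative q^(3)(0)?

217/27

Add the two expansions coefficient-wise.
From the series, [u^3] q = 217/162; multiply by 3! = 6 to get 217/27.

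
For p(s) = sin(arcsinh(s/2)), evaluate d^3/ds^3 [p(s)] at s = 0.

Substitute the inner expansion into the outer series and collect powers.
From the series, [s^3] p = -1/24; multiply by 3! = 6 to get -1/4.

-1/4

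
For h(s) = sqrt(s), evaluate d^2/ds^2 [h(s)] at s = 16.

-1/256

The coefficient of (s - 16)^2 in the expansion is -1/512, so h′′(16) = 2! * (-1/512) = -1/256.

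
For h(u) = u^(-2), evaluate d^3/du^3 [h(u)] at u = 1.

-24

The coefficient of (u - 1)^3 in the expansion is -4, so h′′′(1) = 3! * (-4) = -24.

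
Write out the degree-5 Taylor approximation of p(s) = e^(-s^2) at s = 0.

s^4/2 - s^2 + 1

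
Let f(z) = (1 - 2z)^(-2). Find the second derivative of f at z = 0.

The coefficient of z^2 in the expansion is 12, so f′′(0) = 2! * (12) = 24.

24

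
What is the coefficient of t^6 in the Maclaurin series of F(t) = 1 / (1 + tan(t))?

122/45

Write 1/(1+u) = 1 - u + u^2 - u^3 + ... and substitute the series for u.
F(0) = 1
F′(0) = -1
F′′(0) = 2
F′′′(0) = -8
F^(4)(0) = 40
F^(5)(0) = -256
F^(6)(0) = 1952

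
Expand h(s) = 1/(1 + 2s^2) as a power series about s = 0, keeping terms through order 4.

Compute the successive derivatives at the expansion point and divide by k!.
h(0) = 1
h′(0) = 0
h′′(0) = -4
h′′′(0) = 0
h^(4)(0) = 96

4*s^4 - 2*s^2 + 1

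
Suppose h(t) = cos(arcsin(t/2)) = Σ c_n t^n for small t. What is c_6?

Compose series: expand the inner function first, then feed it into the outer expansion.
h(0) = 1
h′(0) = 0
h′′(0) = -1/4
h′′′(0) = 0
h^(4)(0) = -3/16
h^(5)(0) = 0
h^(6)(0) = -45/64
The Taylor polynomial is Σ h^(k)(0)/k! · t^k.

-1/1024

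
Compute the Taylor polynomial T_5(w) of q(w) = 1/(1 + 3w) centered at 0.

q(0) = 1
q′(0) = -3
q′′(0) = 18
q′′′(0) = -162
q^(4)(0) = 1944
q^(5)(0) = -29160

-243*w^5 + 81*w^4 - 27*w^3 + 9*w^2 - 3*w + 1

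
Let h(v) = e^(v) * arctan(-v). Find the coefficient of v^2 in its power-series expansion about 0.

-1

Write out both Maclaurin series and multiply, keeping only the needed powers.
h(0) = 0
h′(0) = -1
h′′(0) = -2
Then c_k = h^(k)(0)/k! gives each Taylor coefficient.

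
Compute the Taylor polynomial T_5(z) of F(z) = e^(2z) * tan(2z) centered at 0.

Expand each factor separately, then convolve coefficients.
[z^0] = 0;  [z^1] = 2;  [z^2] = 4;  [z^3] = 20/3;  [z^4] = 8;  [z^5] = 164/15.

164*z^5/15 + 8*z^4 + 20*z^3/3 + 4*z^2 + 2*z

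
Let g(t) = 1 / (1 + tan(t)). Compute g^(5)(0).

Write 1/(1+u) = 1 - u + u^2 - u^3 + ... and substitute the series for u.
The coefficient of t^5 in the expansion is -32/15, so g^(5)(0) = 5! * (-32/15) = -256.

-256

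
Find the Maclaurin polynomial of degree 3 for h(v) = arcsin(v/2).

v^3/48 + v/2

Differentiate repeatedly and evaluate at the center.
h(0) = 0
h′(0) = 1/2
h′′(0) = 0
h′′′(0) = 1/8
The Taylor polynomial is Σ h^(k)(0)/k! · v^k.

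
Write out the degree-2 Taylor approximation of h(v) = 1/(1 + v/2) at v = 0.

v^2/4 - v/2 + 1

Differentiate repeatedly and evaluate at the center.
[v^0] = 1;  [v^1] = -1/2;  [v^2] = 1/4.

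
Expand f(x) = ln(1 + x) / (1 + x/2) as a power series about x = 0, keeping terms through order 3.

Take the Cauchy product of the two expansions.
f(0) = 0
f′(0) = 1
f′′(0) = -2
f′′′(0) = 5
The Taylor polynomial is Σ f^(k)(0)/k! · x^k.

5*x^3/6 - x^2 + x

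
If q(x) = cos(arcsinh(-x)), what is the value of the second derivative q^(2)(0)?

-1

Substitute the inner expansion into the outer series and collect powers.
From the series, [x^2] q = -1/2; multiply by 2! = 2 to get -1.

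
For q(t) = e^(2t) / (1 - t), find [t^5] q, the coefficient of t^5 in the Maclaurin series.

109/15

Use 1/(1 - r) = Σ r^k on the denominator, then take the Cauchy product.
[t^0] = 1;  [t^1] = 3;  [t^2] = 5;  [t^3] = 19/3;  [t^4] = 7;  [t^5] = 109/15.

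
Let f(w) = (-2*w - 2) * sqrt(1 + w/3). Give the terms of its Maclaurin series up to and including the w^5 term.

23*w^5/31104 - 19*w^4/5184 + 5*w^3/216 - 11*w^2/36 - 7*w/3 - 2

Distribute the polynomial across the series and collect like powers.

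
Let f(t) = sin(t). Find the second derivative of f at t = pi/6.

The coefficient of (t - pi/6)^2 in the expansion is -1/4, so f′′(pi/6) = 2! * (-1/4) = -1/2.

-1/2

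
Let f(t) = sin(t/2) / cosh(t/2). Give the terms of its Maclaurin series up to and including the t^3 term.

-t^3/12 + t/2

Divide the numerator series by the denominator series (power-series long division).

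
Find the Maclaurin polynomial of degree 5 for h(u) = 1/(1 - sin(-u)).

-61*u^5/120 + 2*u^4/3 - 5*u^3/6 + u^2 - u + 1

Plug the Maclaurin series of the inner function into that of the outer and collect terms.
[u^0] = 1;  [u^1] = -1;  [u^2] = 1;  [u^3] = -5/6;  [u^4] = 2/3;  [u^5] = -61/120.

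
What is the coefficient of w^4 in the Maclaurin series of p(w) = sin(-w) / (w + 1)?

5/6

Use 1/(1 - r) = Σ r^k on the denominator, then take the Cauchy product.
[w^0] = 0;  [w^1] = -1;  [w^2] = 1;  [w^3] = -5/6;  [w^4] = 5/6.
So c_4 = p^(4)(0)/4! = 5/6.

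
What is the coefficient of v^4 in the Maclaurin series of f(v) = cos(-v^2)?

f(0) = 1
f′(0) = 0
f′′(0) = 0
f′′′(0) = 0
f^(4)(0) = -12
So c_4 = f^(4)(0)/4! = -1/2.

-1/2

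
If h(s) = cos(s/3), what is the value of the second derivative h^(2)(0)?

-1/9

From the series, [s^2] h = -1/18; multiply by 2! = 2 to get -1/9.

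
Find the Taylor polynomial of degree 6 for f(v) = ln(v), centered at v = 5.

-(v - 5)^6/93750 + (v - 5)^5/15625 - (v - 5)^4/2500 + (v - 5)^3/375 - (v - 5)^2/50 + (v - 5)/5 + ln(5)

f(5) = ln(5)
f′(5) = 1/5
f′′(5) = -1/25
f′′′(5) = 2/125
f^(4)(5) = -6/625
f^(5)(5) = 24/3125
f^(6)(5) = -24/3125
Dividing each by k! gives the coefficients c_0, ..., c_6.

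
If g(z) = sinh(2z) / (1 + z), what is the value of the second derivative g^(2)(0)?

Take the Cauchy product of the two expansions.
From the series, [z^2] g = -2; multiply by 2! = 2 to get -4.

-4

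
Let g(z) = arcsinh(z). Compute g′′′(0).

Compute the successive derivatives at the expansion point and divide by k!.
The coefficient of z^3 in the expansion is -1/6, so g′′′(0) = 3! * (-1/6) = -1.

-1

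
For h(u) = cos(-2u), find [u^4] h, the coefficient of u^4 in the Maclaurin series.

2/3

[u^0] = 1;  [u^1] = 0;  [u^2] = -2;  [u^3] = 0;  [u^4] = 2/3.
So c_4 = h^(4)(0)/4! = 2/3.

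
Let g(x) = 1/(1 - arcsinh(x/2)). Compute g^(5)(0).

Let u equal the inner series; expand the outer function in u and truncate.
The coefficient of x^5 in the expansion is 23/1280, so g^(5)(0) = 5! * (23/1280) = 69/32.

69/32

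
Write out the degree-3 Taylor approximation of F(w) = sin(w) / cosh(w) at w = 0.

Write the quotient as an unknown series and match coefficients against numerator = denominator · series.
F(0) = 0
F′(0) = 1
F′′(0) = 0
F′′′(0) = -4

-2*w^3/3 + w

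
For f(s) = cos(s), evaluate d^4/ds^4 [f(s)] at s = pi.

Differentiate repeatedly and evaluate at the center.
The coefficient of (s - pi)^4 in the expansion is -1/24, so f^(4)(pi) = 4! * (-1/24) = -1.

-1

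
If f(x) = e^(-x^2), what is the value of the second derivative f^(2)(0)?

The coefficient of x^2 in the expansion is -1, so f′′(0) = 2! * (-1) = -2.

-2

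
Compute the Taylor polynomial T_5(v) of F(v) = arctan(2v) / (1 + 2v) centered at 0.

Take the Cauchy product of the two expansions.
F(0) = 0
F′(0) = 2
F′′(0) = -8
F′′′(0) = 32
F^(4)(0) = -256
F^(5)(0) = 3328
Dividing each by k! gives the coefficients c_0, ..., c_5.

416*v^5/15 - 32*v^4/3 + 16*v^3/3 - 4*v^2 + 2*v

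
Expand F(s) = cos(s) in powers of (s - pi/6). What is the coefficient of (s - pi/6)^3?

1/12

F(pi/6) = sqrt(3)/2
F′(pi/6) = -1/2
F′′(pi/6) = -sqrt(3)/2
F′′′(pi/6) = 1/2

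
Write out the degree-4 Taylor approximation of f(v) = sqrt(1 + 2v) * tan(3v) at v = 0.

21*v^4/2 + 15*v^3/2 + 3*v^2 + 3*v

Take the Cauchy product of the two expansions.
f(0) = 0
f′(0) = 3
f′′(0) = 6
f′′′(0) = 45
f^(4)(0) = 252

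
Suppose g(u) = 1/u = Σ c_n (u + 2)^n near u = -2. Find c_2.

-1/8

g(-2) = -1/2
g′(-2) = -1/4
g′′(-2) = -1/4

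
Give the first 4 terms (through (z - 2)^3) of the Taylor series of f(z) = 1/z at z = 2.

f(2) = 1/2
f′(2) = -1/4
f′′(2) = 1/4
f′′′(2) = -3/8
The Taylor polynomial is Σ f^(k)(2)/k! · (z - 2)^k.

-(z - 2)^3/16 + (z - 2)^2/8 - (z - 2)/4 + 1/2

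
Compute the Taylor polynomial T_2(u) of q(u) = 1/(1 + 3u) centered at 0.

9*u^2 - 3*u + 1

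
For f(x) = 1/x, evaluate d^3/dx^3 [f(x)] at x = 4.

From the series, [(x - 4)^3] f = -1/256; multiply by 3! = 6 to get -3/128.

-3/128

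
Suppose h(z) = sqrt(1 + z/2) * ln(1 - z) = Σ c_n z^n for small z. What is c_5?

Multiply the two series term by term and collect like powers.
h(0) = 0
h′(0) = -1
h′′(0) = -3/2
h′′′(0) = -41/16
h^(4)(0) = -125/16
h^(5)(0) = -7789/256
So c_5 = h^(5)(0)/5! = -7789/30720.

-7789/30720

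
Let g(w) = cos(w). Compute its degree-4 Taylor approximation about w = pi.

g(pi) = -1
g′(pi) = 0
g′′(pi) = 1
g′′′(pi) = 0
g^(4)(pi) = -1
Then c_k = g^(k)(pi)/k! gives each Taylor coefficient.

-(w - pi)^4/24 + (w - pi)^2/2 - 1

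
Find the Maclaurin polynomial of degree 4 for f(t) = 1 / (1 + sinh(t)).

Use the geometric series for the reciprocal, then substitute.
f(0) = 1
f′(0) = -1
f′′(0) = 2
f′′′(0) = -7
f^(4)(0) = 32
The Taylor polynomial is Σ f^(k)(0)/k! · t^k.

4*t^4/3 - 7*t^3/6 + t^2 - t + 1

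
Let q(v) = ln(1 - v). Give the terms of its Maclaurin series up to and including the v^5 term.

Use the known series and substitute for the argument.
q(0) = 0
q′(0) = -1
q′′(0) = -1
q′′′(0) = -2
q^(4)(0) = -6
q^(5)(0) = -24
The Taylor polynomial is Σ q^(k)(0)/k! · v^k.

-v^5/5 - v^4/4 - v^3/3 - v^2/2 - v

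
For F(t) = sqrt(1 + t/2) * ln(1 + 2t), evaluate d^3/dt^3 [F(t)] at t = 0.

101/8

Write out both Maclaurin series and multiply, keeping only the needed powers.
From the series, [t^3] F = 101/48; multiply by 3! = 6 to get 101/8.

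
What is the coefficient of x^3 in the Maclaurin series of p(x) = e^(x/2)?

1/48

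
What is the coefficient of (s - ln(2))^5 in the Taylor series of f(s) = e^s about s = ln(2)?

1/60

f(ln(2)) = 2
f′(ln(2)) = 2
f′′(ln(2)) = 2
f′′′(ln(2)) = 2
f^(4)(ln(2)) = 2
f^(5)(ln(2)) = 2
So c_5 = f^(5)(ln(2))/5! = 1/60.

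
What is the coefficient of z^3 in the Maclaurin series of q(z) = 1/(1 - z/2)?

[z^0] = 1;  [z^1] = 1/2;  [z^2] = 1/4;  [z^3] = 1/8.

1/8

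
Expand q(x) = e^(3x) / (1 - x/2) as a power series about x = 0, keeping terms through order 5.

899*x^5/160 + 115*x^4/16 + 61*x^3/8 + 25*x^2/4 + 7*x/2 + 1

Expand each factor separately, then convolve coefficients.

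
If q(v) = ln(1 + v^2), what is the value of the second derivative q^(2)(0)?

From the series, [v^2] q = 1; multiply by 2! = 2 to get 2.

2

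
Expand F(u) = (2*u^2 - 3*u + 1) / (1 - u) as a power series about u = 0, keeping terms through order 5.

Distribute the polynomial across the series and collect like powers.
F(0) = 1
F′(0) = -2
F′′(0) = 0
F′′′(0) = 0
F^(4)(0) = 0
F^(5)(0) = 0
Then c_k = F^(k)(0)/k! gives each Taylor coefficient.

1 - 2*u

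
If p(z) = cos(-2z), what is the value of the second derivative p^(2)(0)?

Compute the successive derivatives at the expansion point and divide by k!.
From the series, [z^2] p = -2; multiply by 2! = 2 to get -4.

-4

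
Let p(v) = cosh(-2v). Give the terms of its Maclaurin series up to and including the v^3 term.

2*v^2 + 1

Use the known series and substitute for the argument.
p(0) = 1
p′(0) = 0
p′′(0) = 4
p′′′(0) = 0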